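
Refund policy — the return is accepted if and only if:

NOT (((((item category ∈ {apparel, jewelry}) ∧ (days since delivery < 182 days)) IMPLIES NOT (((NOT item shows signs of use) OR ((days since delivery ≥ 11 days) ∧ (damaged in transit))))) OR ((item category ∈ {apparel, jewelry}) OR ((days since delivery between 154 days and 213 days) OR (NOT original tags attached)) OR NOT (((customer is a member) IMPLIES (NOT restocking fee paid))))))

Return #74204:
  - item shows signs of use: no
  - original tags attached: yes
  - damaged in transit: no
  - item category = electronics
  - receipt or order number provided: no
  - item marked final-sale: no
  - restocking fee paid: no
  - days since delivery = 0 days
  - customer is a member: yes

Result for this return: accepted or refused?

Refused

Atomic conditions:
  item category ∈ {apparel, jewelry}: electronics is not in the set → false
  days since delivery < 182 days: 0 < 182 is true
  NOT item shows signs of use: no → true
  days since delivery ≥ 11 days: 0 ≥ 11 is false
  damaged in transit: no → false
  days since delivery between 154 days and 213 days: 0 in [154, 213] is false
  NOT original tags attached: yes → false
  customer is a member: yes → true
  NOT restocking fee paid: no → true
Combine:
[1.1.1] false AND true = false
[1.1.2.1.2] false AND false = false
[1.1.2.1] true OR false = true
[1.1.2] NOT true = false
[1.1] false → false (antecedent false ⇒ implication holds) = true
[1.2.2] false OR false = false
[1.2.3.1] true → true = true
[1.2.3] NOT true = false
[1.2] false OR false OR false = false
[1] true OR false = true
[root] NOT true = false
Overall: false → refused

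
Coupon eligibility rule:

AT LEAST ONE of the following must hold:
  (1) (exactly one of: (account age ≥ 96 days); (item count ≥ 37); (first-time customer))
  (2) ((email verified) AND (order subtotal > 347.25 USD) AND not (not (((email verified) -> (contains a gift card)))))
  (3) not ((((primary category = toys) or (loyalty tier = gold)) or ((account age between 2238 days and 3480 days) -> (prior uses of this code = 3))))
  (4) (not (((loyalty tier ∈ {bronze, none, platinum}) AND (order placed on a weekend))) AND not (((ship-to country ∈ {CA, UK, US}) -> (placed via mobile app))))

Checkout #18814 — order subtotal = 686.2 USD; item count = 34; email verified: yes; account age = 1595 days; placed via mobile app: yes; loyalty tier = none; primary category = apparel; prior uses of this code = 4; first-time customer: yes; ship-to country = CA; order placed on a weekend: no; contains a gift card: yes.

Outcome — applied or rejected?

Atomic conditions:
  account age ≥ 96 days: 1595 ≥ 96 is true
  item count ≥ 37: 34 ≥ 37 is false
  first-time customer: yes → true
  email verified: yes → true
  order subtotal > 347.25 USD: 686.2 > 347.25 is true
  contains a gift card: yes → true
  primary category = toys: apparel == toys is false
  loyalty tier = gold: none == gold is false
  account age between 2238 days and 3480 days: 1595 in [2238, 3480] is false
  prior uses of this code = 3: 4 == 3 is false
  loyalty tier ∈ {bronze, none, platinum}: none is in the set → true
  order placed on a weekend: no → false
  ship-to country ∈ {CA, UK, US}: CA is in the set → true
  placed via mobile app: yes → true
Combine:
[1] exactly-one(true, false, true) = false
[2.3.1.1] true → true = true
[2.3.1] NOT true = false
[2.3] NOT false = true
[2] true AND true AND true = true
[3.1.1] false OR false = false
[3.1.2] false → false (antecedent false ⇒ implication holds) = true
[3.1] false OR true = true
[3] NOT true = false
[4.1.1] true AND false = false
[4.1] NOT false = true
[4.2.1] true → true = true
[4.2] NOT true = false
[4] true AND false = false
[root] false OR true OR false OR false = true
Overall: true → applied

Applied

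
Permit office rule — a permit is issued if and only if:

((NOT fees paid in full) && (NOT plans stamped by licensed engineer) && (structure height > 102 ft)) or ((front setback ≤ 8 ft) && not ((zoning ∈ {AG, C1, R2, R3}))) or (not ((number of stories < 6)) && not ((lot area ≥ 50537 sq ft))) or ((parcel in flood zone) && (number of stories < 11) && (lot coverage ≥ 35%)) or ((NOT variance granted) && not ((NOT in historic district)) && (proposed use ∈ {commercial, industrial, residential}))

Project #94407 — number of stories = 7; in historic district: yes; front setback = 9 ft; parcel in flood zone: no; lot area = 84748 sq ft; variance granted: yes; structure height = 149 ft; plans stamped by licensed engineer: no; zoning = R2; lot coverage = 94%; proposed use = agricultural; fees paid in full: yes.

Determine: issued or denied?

Denied

Atomic conditions:
  NOT fees paid in full: yes → false
  NOT plans stamped by licensed engineer: no → true
  structure height > 102 ft: 149 > 102 is true
  front setback ≤ 8 ft: 9 ≤ 8 is false
  zoning ∈ {AG, C1, R2, R3}: R2 is in the set → true
  number of stories < 6: 7 < 6 is false
  lot area ≥ 50537 sq ft: 84748 ≥ 50537 is true
  parcel in flood zone: no → false
  number of stories < 11: 7 < 11 is true
  lot coverage ≥ 35%: 94 ≥ 35 is true
  NOT variance granted: yes → false
  NOT in historic district: yes → false
  proposed use ∈ {commercial, industrial, residential}: agricultural is not in the set → false
Combine:
[1] false AND true AND true = false
[2.2] NOT true = false
[2] false AND false = false
[3.1] NOT false = true
[3.2] NOT true = false
[3] true AND false = false
[4] false AND true AND true = false
[5.2] NOT false = true
[5] false AND true AND false = false
[root] false OR false OR false OR false OR false = false
Overall: false → denied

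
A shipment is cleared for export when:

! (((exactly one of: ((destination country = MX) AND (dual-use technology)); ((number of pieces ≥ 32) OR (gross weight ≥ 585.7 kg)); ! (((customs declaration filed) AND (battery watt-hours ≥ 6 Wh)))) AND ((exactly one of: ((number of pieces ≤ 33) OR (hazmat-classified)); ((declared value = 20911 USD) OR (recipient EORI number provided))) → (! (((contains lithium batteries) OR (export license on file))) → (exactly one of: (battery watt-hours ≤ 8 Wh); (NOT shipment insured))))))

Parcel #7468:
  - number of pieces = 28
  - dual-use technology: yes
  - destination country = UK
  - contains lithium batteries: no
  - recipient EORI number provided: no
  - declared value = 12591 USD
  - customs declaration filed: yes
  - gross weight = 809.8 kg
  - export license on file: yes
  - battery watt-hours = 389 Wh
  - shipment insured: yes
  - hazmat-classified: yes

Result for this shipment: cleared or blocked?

Blocked

Atomic conditions:
  destination country = MX: UK == MX is false
  dual-use technology: yes → true
  number of pieces ≥ 32: 28 ≥ 32 is false
  gross weight ≥ 585.7 kg: 809.8 ≥ 585.7 is true
  customs declaration filed: yes → true
  battery watt-hours ≥ 6 Wh: 389 ≥ 6 is true
  number of pieces ≤ 33: 28 ≤ 33 is true
  hazmat-classified: yes → true
  declared value = 20911 USD: 12591 == 20911 is false
  recipient EORI number provided: no → false
  contains lithium batteries: no → false
  export license on file: yes → true
  battery watt-hours ≤ 8 Wh: 389 ≤ 8 is false
  NOT shipment insured: yes → false
Combine:
[1.1.1] false AND true = false
[1.1.2] false OR true = true
[1.1.3.1] true AND true = true
[1.1.3] NOT true = false
[1.1] exactly-one(false, true, false) = true
[1.2.1.1] true OR true = true
[1.2.1.2] false OR false = false
[1.2.1] exactly-one(true, false) = true
[1.2.2.1.1] false OR true = true
[1.2.2.1] NOT true = false
[1.2.2.2] exactly-one(false, false) = false
[1.2.2] false → false (antecedent false ⇒ implication holds) = true
[1.2] true → true = true
[1] true AND true = true
[root] NOT true = false
Overall: false → blocked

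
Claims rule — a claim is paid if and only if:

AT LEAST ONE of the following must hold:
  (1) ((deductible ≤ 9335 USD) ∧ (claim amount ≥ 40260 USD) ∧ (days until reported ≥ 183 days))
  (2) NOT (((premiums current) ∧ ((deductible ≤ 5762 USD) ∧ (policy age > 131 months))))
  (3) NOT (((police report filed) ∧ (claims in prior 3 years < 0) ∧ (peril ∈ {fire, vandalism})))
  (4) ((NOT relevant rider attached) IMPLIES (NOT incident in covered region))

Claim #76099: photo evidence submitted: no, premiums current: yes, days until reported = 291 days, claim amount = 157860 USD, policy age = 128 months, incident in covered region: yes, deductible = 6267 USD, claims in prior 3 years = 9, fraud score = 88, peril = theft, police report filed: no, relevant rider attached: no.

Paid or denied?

Atomic conditions:
  deductible ≤ 9335 USD: 6267 ≤ 9335 is true
  claim amount ≥ 40260 USD: 157860 ≥ 40260 is true
  days until reported ≥ 183 days: 291 ≥ 183 is true
  premiums current: yes → true
  deductible ≤ 5762 USD: 6267 ≤ 5762 is false
  policy age > 131 months: 128 > 131 is false
  police report filed: no → false
  claims in prior 3 years < 0: 9 < 0 is false
  peril ∈ {fire, vandalism}: theft is not in the set → false
  NOT relevant rider attached: no → true
  NOT incident in covered region: yes → false
Combine:
[1] true AND true AND true = true
[2.1.2] false AND false = false
[2.1] true AND false = false
[2] NOT false = true
[3.1] false AND false AND false = false
[3] NOT false = true
[4] true → false = false
[root] true OR true OR true OR false = true
Overall: true → paid

Paid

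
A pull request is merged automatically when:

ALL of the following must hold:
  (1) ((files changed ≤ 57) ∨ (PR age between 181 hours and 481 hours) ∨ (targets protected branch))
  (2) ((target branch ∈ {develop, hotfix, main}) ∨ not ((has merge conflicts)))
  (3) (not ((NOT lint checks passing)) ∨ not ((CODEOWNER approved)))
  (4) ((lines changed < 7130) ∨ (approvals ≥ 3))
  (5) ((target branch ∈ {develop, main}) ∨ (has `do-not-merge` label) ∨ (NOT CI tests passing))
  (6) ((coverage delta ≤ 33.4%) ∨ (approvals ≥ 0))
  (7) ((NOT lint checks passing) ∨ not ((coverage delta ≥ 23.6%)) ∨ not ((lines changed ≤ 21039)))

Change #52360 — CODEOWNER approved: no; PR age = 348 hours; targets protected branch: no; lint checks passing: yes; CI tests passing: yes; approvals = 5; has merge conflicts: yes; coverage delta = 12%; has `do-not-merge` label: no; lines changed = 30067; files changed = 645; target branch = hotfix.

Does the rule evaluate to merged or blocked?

Blocked

Atomic conditions:
  files changed ≤ 57: 645 ≤ 57 is false
  PR age between 181 hours and 481 hours: 348 in [181, 481] is true
  targets protected branch: no → false
  target branch ∈ {develop, hotfix, main}: hotfix is in the set → true
  has merge conflicts: yes → true
  NOT lint checks passing: yes → false
  CODEOWNER approved: no → false
  lines changed < 7130: 30067 < 7130 is false
  approvals ≥ 3: 5 ≥ 3 is true
  target branch ∈ {develop, main}: hotfix is not in the set → false
  has `do-not-merge` label: no → false
  NOT CI tests passing: yes → false
  coverage delta ≤ 33.4%: 12 ≤ 33.4 is true
  approvals ≥ 0: 5 ≥ 0 is true
  coverage delta ≥ 23.6%: 12 ≥ 23.6 is false
  lines changed ≤ 21039: 30067 ≤ 21039 is false
Combine:
[1] false OR true OR false = true
[2.2] NOT true = false
[2] true OR false = true
[3.1] NOT false = true
[3.2] NOT false = true
[3] true OR true = true
[4] false OR true = true
[5] false OR false OR false = false
[6] true OR true = true
[7.2] NOT false = true
[7.3] NOT false = true
[7] false OR true OR true = true
[root] true AND true AND true AND true AND false AND true AND true = false
Overall: false → blocked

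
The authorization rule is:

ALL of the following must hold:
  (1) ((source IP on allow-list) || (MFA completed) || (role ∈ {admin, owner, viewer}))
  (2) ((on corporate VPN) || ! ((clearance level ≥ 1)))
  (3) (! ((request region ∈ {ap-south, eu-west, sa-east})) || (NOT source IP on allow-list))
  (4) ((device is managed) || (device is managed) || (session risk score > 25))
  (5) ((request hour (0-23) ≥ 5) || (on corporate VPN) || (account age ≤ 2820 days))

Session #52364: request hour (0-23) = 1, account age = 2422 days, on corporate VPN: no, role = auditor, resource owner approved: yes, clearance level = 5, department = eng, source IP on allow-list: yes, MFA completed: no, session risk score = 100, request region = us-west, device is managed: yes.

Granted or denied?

Atomic conditions:
  source IP on allow-list: yes → true
  MFA completed: no → false
  role ∈ {admin, owner, viewer}: auditor is not in the set → false
  on corporate VPN: no → false
  clearance level ≥ 1: 5 ≥ 1 is true
  request region ∈ {ap-south, eu-west, sa-east}: us-west is not in the set → false
  NOT source IP on allow-list: yes → false
  device is managed: yes → true
  session risk score > 25: 100 > 25 is true
  request hour (0-23) ≥ 5: 1 ≥ 5 is false
  account age ≤ 2820 days: 2422 ≤ 2820 is true
Combine:
[1] true OR false OR false = true
[2.2] NOT true = false
[2] false OR false = false
[3.1] NOT false = true
[3] true OR false = true
[4] true OR true OR true = true
[5] false OR false OR true = true
[root] true AND false AND true AND true AND true = false
Overall: false → denied

Denied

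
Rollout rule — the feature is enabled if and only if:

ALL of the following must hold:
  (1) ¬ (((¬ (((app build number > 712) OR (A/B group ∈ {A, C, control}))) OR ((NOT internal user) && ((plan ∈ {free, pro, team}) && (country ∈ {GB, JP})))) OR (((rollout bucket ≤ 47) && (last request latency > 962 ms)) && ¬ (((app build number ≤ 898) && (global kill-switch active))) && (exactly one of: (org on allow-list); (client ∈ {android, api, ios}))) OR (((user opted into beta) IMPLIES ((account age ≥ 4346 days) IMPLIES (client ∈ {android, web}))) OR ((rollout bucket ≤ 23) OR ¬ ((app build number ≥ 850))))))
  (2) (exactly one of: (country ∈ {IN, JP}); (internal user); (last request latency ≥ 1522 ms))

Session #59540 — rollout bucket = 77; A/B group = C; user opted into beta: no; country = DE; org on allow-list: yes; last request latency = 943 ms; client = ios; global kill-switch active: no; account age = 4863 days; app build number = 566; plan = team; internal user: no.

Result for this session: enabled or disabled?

Atomic conditions:
  app build number > 712: 566 > 712 is false
  A/B group ∈ {A, C, control}: C is in the set → true
  NOT internal user: no → true
  plan ∈ {free, pro, team}: team is in the set → true
  country ∈ {GB, JP}: DE is not in the set → false
  rollout bucket ≤ 47: 77 ≤ 47 is false
  last request latency > 962 ms: 943 > 962 is false
  app build number ≤ 898: 566 ≤ 898 is true
  global kill-switch active: no → false
  org on allow-list: yes → true
  client ∈ {android, api, ios}: ios is in the set → true
  user opted into beta: no → false
  account age ≥ 4346 days: 4863 ≥ 4346 is true
  client ∈ {android, web}: ios is not in the set → false
  rollout bucket ≤ 23: 77 ≤ 23 is false
  app build number ≥ 850: 566 ≥ 850 is false
  country ∈ {IN, JP}: DE is not in the set → false
  internal user: no → false
  last request latency ≥ 1522 ms: 943 ≥ 1522 is false
Combine:
[1.1.1.1.1] false OR true = true
[1.1.1.1] NOT true = false
[1.1.1.2.2] true AND false = false
[1.1.1.2] true AND false = false
[1.1.1] false OR false = false
[1.1.2.1] false AND false = false
[1.1.2.2.1] true AND false = false
[1.1.2.2] NOT false = true
[1.1.2.3] exactly-one(true, true) = false
[1.1.2] false AND true AND false = false
[1.1.3.1.2] true → false = false
[1.1.3.1] false → false (antecedent false ⇒ implication holds) = true
[1.1.3.2.2] NOT false = true
[1.1.3.2] false OR true = true
[1.1.3] true OR true = true
[1.1] false OR false OR true = true
[1] NOT true = false
[2] exactly-one(false, false, false) = false
[root] false AND false = false
Overall: false → disabled

Disabled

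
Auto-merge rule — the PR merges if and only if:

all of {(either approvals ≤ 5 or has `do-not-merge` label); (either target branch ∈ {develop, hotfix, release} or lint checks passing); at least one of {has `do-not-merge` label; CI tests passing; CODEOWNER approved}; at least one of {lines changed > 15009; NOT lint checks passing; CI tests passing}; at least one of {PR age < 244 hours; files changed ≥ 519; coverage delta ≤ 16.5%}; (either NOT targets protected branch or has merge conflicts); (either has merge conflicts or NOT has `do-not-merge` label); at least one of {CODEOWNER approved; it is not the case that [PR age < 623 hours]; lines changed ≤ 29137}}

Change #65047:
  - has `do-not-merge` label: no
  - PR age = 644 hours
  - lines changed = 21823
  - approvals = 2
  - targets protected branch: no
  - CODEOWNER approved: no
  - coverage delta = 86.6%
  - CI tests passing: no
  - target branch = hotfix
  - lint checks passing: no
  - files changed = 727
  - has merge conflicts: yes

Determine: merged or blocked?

Atomic conditions:
  approvals ≤ 5: 2 ≤ 5 is true
  has `do-not-merge` label: no → false
  target branch ∈ {develop, hotfix, release}: hotfix is in the set → true
  lint checks passing: no → false
  CI tests passing: no → false
  CODEOWNER approved: no → false
  lines changed > 15009: 21823 > 15009 is true
  NOT lint checks passing: no → true
  PR age < 244 hours: 644 < 244 is false
  files changed ≥ 519: 727 ≥ 519 is true
  coverage delta ≤ 16.5%: 86.6 ≤ 16.5 is false
  NOT targets protected branch: no → true
  has merge conflicts: yes → true
  NOT has `do-not-merge` label: no → true
  PR age < 623 hours: 644 < 623 is false
  lines changed ≤ 29137: 21823 ≤ 29137 is true
Combine:
[1] true OR false = true
[2] true OR false = true
[3] false OR false OR false = false
[4] true OR true OR false = true
[5] false OR true OR false = true
[6] true OR true = true
[7] true OR true = true
[8.2] NOT false = true
[8] false OR true OR true = true
[root] true AND true AND false AND true AND true AND true AND true AND true = false
Overall: false → blocked

Blocked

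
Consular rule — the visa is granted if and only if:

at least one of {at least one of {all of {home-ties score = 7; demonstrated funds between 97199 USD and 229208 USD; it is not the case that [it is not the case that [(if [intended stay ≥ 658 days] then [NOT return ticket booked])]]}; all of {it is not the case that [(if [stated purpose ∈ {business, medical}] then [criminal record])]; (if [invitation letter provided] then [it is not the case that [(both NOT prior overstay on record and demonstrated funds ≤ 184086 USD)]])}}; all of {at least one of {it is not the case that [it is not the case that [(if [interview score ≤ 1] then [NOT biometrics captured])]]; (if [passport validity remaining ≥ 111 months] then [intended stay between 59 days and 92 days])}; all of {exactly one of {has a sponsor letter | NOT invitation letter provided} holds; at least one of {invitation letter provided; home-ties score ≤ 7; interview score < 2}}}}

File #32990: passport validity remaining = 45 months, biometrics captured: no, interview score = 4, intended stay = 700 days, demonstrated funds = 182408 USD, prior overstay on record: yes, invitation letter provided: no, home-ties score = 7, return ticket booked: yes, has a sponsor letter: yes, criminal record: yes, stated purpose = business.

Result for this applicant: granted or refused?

Atomic conditions:
  home-ties score = 7: 7 == 7 is true
  demonstrated funds between 97199 USD and 229208 USD: 182408 in [97199, 229208] is true
  intended stay ≥ 658 days: 700 ≥ 658 is true
  NOT return ticket booked: yes → false
  stated purpose ∈ {business, medical}: business is in the set → true
  criminal record: yes → true
  invitation letter provided: no → false
  NOT prior overstay on record: yes → false
  demonstrated funds ≤ 184086 USD: 182408 ≤ 184086 is true
  interview score ≤ 1: 4 ≤ 1 is false
  NOT biometrics captured: no → true
  passport validity remaining ≥ 111 months: 45 ≥ 111 is false
  intended stay between 59 days and 92 days: 700 in [59, 92] is false
  has a sponsor letter: yes → true
  NOT invitation letter provided: no → true
  home-ties score ≤ 7: 7 ≤ 7 is true
  interview score < 2: 4 < 2 is false
Combine:
[1.1.3.1.1] true → false = false
[1.1.3.1] NOT false = true
[1.1.3] NOT true = false
[1.1] true AND true AND false = false
[1.2.1.1] true → true = true
[1.2.1] NOT true = false
[1.2.2.2.1] false AND true = false
[1.2.2.2] NOT false = true
[1.2.2] false → true (antecedent false ⇒ implication holds) = true
[1.2] false AND true = false
[1] false OR false = false
[2.1.1.1.1] false → true (antecedent false ⇒ implication holds) = true
[2.1.1.1] NOT true = false
[2.1.1] NOT false = true
[2.1.2] false → false (antecedent false ⇒ implication holds) = true
[2.1] true OR true = true
[2.2.1] exactly-one(true, true) = false
[2.2.2] false OR true OR false = true
[2.2] false AND true = false
[2] true AND false = false
[root] false OR false = false
Overall: false → refused

Refused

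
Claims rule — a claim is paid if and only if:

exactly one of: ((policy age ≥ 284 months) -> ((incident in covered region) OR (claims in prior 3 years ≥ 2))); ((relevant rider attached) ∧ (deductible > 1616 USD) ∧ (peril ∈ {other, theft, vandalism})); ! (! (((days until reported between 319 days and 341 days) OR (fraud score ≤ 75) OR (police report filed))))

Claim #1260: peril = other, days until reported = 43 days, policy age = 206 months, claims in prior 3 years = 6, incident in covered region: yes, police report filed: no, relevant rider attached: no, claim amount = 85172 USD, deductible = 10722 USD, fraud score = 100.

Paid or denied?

Atomic conditions:
  policy age ≥ 284 months: 206 ≥ 284 is false
  incident in covered region: yes → true
  claims in prior 3 years ≥ 2: 6 ≥ 2 is true
  relevant rider attached: no → false
  deductible > 1616 USD: 10722 > 1616 is true
  peril ∈ {other, theft, vandalism}: other is in the set → true
  days until reported between 319 days and 341 days: 43 in [319, 341] is false
  fraud score ≤ 75: 100 ≤ 75 is false
  police report filed: no → false
Combine:
[1.2] true OR true = true
[1] false → true (antecedent false ⇒ implication holds) = true
[2] false AND true AND true = false
[3.1.1] false OR false OR false = false
[3.1] NOT false = true
[3] NOT true = false
[root] exactly-one(true, false, false) = true
Overall: true → paid

Paid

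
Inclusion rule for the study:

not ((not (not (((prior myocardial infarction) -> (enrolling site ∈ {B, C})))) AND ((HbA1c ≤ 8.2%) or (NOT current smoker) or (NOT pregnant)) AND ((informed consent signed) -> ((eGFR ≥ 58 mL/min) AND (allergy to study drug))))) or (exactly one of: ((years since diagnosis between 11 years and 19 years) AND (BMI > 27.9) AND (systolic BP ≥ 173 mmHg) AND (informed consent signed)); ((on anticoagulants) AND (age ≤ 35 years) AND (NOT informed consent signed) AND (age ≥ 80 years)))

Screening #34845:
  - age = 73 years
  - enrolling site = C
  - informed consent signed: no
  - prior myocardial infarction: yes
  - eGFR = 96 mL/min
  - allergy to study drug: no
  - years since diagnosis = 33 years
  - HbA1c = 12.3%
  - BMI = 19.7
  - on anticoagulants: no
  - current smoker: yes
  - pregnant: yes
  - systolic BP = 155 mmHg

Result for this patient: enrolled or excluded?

Enrolled

Atomic conditions:
  prior myocardial infarction: yes → true
  enrolling site ∈ {B, C}: C is in the set → true
  HbA1c ≤ 8.2%: 12.3 ≤ 8.2 is false
  NOT current smoker: yes → false
  NOT pregnant: yes → false
  informed consent signed: no → false
  eGFR ≥ 58 mL/min: 96 ≥ 58 is true
  allergy to study drug: no → false
  years since diagnosis between 11 years and 19 years: 33 in [11, 19] is false
  BMI > 27.9: 19.7 > 27.9 is false
  systolic BP ≥ 173 mmHg: 155 ≥ 173 is false
  on anticoagulants: no → false
  age ≤ 35 years: 73 ≤ 35 is false
  NOT informed consent signed: no → true
  age ≥ 80 years: 73 ≥ 80 is false
Combine:
[1.1.1.1.1] true → true = true
[1.1.1.1] NOT true = false
[1.1.1] NOT false = true
[1.1.2] false OR false OR false = false
[1.1.3.2] true AND false = false
[1.1.3] false → false (antecedent false ⇒ implication holds) = true
[1.1] true AND false AND true = false
[1] NOT false = true
[2.1] false AND false AND false AND false = false
[2.2] false AND false AND true AND false = false
[2] exactly-one(false, false) = false
[root] true OR false = true
Overall: true → enrolled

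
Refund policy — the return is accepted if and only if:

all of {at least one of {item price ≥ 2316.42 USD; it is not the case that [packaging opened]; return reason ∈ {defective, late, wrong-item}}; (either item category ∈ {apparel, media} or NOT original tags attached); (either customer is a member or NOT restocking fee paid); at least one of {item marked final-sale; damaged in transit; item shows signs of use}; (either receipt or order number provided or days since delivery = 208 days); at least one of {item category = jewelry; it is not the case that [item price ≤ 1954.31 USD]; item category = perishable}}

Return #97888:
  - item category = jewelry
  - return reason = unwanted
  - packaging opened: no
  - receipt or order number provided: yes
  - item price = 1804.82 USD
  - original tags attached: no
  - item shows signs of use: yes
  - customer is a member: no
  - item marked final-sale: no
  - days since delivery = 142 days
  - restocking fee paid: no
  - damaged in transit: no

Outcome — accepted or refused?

Accepted

Atomic conditions:
  item price ≥ 2316.42 USD: 1804.82 ≥ 2316.42 is false
  packaging opened: no → false
  return reason ∈ {defective, late, wrong-item}: unwanted is not in the set → false
  item category ∈ {apparel, media}: jewelry is not in the set → false
  NOT original tags attached: no → true
  customer is a member: no → false
  NOT restocking fee paid: no → true
  item marked final-sale: no → false
  damaged in transit: no → false
  item shows signs of use: yes → true
  receipt or order number provided: yes → true
  days since delivery = 208 days: 142 == 208 is false
  item category = jewelry: jewelry == jewelry is true
  item price ≤ 1954.31 USD: 1804.82 ≤ 1954.31 is true
  item category = perishable: jewelry == perishable is false
Combine:
[1.2] NOT false = true
[1] false OR true OR false = true
[2] false OR true = true
[3] false OR true = true
[4] false OR false OR true = true
[5] true OR false = true
[6.2] NOT true = false
[6] true OR false OR false = true
[root] true AND true AND true AND true AND true AND true = true
Overall: true → accepted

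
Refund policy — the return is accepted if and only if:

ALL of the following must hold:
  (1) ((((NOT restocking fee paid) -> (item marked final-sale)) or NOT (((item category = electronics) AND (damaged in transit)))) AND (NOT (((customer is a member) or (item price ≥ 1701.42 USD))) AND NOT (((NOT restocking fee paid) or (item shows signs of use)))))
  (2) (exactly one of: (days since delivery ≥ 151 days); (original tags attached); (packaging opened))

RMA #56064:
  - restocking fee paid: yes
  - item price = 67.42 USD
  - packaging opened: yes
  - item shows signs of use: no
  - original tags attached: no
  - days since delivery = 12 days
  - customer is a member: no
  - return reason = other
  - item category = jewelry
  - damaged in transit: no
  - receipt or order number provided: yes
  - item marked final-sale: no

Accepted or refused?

Atomic conditions:
  NOT restocking fee paid: yes → false
  item marked final-sale: no → false
  item category = electronics: jewelry == electronics is false
  damaged in transit: no → false
  customer is a member: no → false
  item price ≥ 1701.42 USD: 67.42 ≥ 1701.42 is false
  item shows signs of use: no → false
  days since delivery ≥ 151 days: 12 ≥ 151 is false
  original tags attached: no → false
  packaging opened: yes → true
Combine:
[1.1.1] false → false (antecedent false ⇒ implication holds) = true
[1.1.2.1] false AND false = false
[1.1.2] NOT false = true
[1.1] true OR true = true
[1.2.1.1] false OR false = false
[1.2.1] NOT false = true
[1.2.2.1] false OR false = false
[1.2.2] NOT false = true
[1.2] true AND true = true
[1] true AND true = true
[2] exactly-one(false, false, true) = true
[root] true AND true = true
Overall: true → accepted

Accepted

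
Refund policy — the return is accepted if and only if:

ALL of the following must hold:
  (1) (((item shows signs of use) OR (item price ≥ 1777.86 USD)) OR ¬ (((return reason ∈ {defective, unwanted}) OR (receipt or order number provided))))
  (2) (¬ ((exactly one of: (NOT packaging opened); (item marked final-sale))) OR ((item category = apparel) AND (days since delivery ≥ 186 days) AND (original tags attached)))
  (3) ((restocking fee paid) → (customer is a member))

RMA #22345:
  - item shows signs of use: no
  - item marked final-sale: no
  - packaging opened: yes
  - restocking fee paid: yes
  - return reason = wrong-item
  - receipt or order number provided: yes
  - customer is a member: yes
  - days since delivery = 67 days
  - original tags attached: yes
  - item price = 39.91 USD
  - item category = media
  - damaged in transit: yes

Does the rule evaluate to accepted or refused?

Atomic conditions:
  item shows signs of use: no → false
  item price ≥ 1777.86 USD: 39.91 ≥ 1777.86 is false
  return reason ∈ {defective, unwanted}: wrong-item is not in the set → false
  receipt or order number provided: yes → true
  NOT packaging opened: yes → false
  item marked final-sale: no → false
  item category = apparel: media == apparel is false
  days since delivery ≥ 186 days: 67 ≥ 186 is false
  original tags attached: yes → true
  restocking fee paid: yes → true
  customer is a member: yes → true
Combine:
[1.1] false OR false = false
[1.2.1] false OR true = true
[1.2] NOT true = false
[1] false OR false = false
[2.1.1] exactly-one(false, false) = false
[2.1] NOT false = true
[2.2] false AND false AND true = false
[2] true OR false = true
[3] true → true = true
[root] false AND true AND true = false
Overall: false → refused

Refused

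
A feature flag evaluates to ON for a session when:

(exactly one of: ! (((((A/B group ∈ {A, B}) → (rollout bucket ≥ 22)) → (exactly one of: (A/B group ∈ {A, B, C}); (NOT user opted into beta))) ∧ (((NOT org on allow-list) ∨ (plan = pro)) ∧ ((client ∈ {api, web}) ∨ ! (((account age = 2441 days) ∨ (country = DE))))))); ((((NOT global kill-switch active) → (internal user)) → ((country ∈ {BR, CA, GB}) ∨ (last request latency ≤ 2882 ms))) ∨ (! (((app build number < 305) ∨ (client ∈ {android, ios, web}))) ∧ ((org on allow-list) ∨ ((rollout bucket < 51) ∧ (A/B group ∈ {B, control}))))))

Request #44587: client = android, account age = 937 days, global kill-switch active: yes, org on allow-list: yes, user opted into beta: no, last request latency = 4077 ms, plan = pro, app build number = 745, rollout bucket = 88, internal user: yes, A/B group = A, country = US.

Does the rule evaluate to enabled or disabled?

Atomic conditions:
  A/B group ∈ {A, B}: A is in the set → true
  rollout bucket ≥ 22: 88 ≥ 22 is true
  A/B group ∈ {A, B, C}: A is in the set → true
  NOT user opted into beta: no → true
  NOT org on allow-list: yes → false
  plan = pro: pro == pro is true
  client ∈ {api, web}: android is not in the set → false
  account age = 2441 days: 937 == 2441 is false
  country = DE: US == DE is false
  NOT global kill-switch active: yes → false
  internal user: yes → true
  country ∈ {BR, CA, GB}: US is not in the set → false
  last request latency ≤ 2882 ms: 4077 ≤ 2882 is false
  app build number < 305: 745 < 305 is false
  client ∈ {android, ios, web}: android is in the set → true
  org on allow-list: yes → true
  rollout bucket < 51: 88 < 51 is false
  A/B group ∈ {B, control}: A is not in the set → false
Combine:
[1.1.1.1] true → true = true
[1.1.1.2] exactly-one(true, true) = false
[1.1.1] true → false = false
[1.1.2.1] false OR true = true
[1.1.2.2.2.1] false OR false = false
[1.1.2.2.2] NOT false = true
[1.1.2.2] false OR true = true
[1.1.2] true AND true = true
[1.1] false AND true = false
[1] NOT false = true
[2.1.1] false → true (antecedent false ⇒ implication holds) = true
[2.1.2] false OR false = false
[2.1] true → false = false
[2.2.1.1] false OR true = true
[2.2.1] NOT true = false
[2.2.2.2] false AND false = false
[2.2.2] true OR false = true
[2.2] false AND true = false
[2] false OR false = false
[root] exactly-one(true, false) = true
Overall: true → enabled

Enabled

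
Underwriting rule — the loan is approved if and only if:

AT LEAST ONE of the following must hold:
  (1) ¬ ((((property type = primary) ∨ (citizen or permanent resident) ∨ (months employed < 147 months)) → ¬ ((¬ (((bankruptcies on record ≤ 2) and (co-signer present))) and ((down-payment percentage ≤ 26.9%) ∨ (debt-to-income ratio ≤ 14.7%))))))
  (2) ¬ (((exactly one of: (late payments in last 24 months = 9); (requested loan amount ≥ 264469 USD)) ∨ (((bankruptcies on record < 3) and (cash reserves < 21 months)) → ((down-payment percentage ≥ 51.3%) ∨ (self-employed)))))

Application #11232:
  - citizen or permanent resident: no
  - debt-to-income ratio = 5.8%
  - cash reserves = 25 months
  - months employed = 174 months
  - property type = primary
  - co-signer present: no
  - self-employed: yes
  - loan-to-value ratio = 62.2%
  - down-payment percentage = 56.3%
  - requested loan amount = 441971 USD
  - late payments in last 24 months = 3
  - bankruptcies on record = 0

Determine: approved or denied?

Atomic conditions:
  property type = primary: primary == primary is true
  citizen or permanent resident: no → false
  months employed < 147 months: 174 < 147 is false
  bankruptcies on record ≤ 2: 0 ≤ 2 is true
  co-signer present: no → false
  down-payment percentage ≤ 26.9%: 56.3 ≤ 26.9 is false
  debt-to-income ratio ≤ 14.7%: 5.8 ≤ 14.7 is true
  late payments in last 24 months = 9: 3 == 9 is false
  requested loan amount ≥ 264469 USD: 441971 ≥ 264469 is true
  bankruptcies on record < 3: 0 < 3 is true
  cash reserves < 21 months: 25 < 21 is false
  down-payment percentage ≥ 51.3%: 56.3 ≥ 51.3 is true
  self-employed: yes → true
Combine:
[1.1.1] true OR false OR false = true
[1.1.2.1.1.1] true AND false = false
[1.1.2.1.1] NOT false = true
[1.1.2.1.2] false OR true = true
[1.1.2.1] true AND true = true
[1.1.2] NOT true = false
[1.1] true → false = false
[1] NOT false = true
[2.1.1] exactly-one(false, true) = true
[2.1.2.1] true AND false = false
[2.1.2.2] true OR true = true
[2.1.2] false → true (antecedent false ⇒ implication holds) = true
[2.1] true OR true = true
[2] NOT true = false
[root] true OR false = true
Overall: true → approved

Approved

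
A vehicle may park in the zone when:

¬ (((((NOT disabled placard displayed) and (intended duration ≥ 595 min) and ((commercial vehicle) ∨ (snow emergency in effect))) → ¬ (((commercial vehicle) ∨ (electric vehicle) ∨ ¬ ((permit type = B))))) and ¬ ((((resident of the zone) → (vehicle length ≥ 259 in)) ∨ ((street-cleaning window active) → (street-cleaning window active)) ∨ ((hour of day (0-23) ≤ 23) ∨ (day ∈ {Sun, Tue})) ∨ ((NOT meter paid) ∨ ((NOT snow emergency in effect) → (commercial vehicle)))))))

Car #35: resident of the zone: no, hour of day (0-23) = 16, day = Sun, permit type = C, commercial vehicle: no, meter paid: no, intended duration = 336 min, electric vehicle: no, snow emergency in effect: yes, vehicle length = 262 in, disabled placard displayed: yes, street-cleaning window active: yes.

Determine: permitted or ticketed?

Permitted

Atomic conditions:
  NOT disabled placard displayed: yes → false
  intended duration ≥ 595 min: 336 ≥ 595 is false
  commercial vehicle: no → false
  snow emergency in effect: yes → true
  electric vehicle: no → false
  permit type = B: C == B is false
  resident of the zone: no → false
  vehicle length ≥ 259 in: 262 ≥ 259 is true
  street-cleaning window active: yes → true
  hour of day (0-23) ≤ 23: 16 ≤ 23 is true
  day ∈ {Sun, Tue}: Sun is in the set → true
  NOT meter paid: no → true
  NOT snow emergency in effect: yes → false
Combine:
[1.1.1.3] false OR true = true
[1.1.1] false AND false AND true = false
[1.1.2.1.3] NOT false = true
[1.1.2.1] false OR false OR true = true
[1.1.2] NOT true = false
[1.1] false → false (antecedent false ⇒ implication holds) = true
[1.2.1.1] false → true (antecedent false ⇒ implication holds) = true
[1.2.1.2] true → true = true
[1.2.1.3] true OR true = true
[1.2.1.4.2] false → false (antecedent false ⇒ implication holds) = true
[1.2.1.4] true OR true = true
[1.2.1] true OR true OR true OR true = true
[1.2] NOT true = false
[1] true AND false = false
[root] NOT false = true
Overall: true → permitted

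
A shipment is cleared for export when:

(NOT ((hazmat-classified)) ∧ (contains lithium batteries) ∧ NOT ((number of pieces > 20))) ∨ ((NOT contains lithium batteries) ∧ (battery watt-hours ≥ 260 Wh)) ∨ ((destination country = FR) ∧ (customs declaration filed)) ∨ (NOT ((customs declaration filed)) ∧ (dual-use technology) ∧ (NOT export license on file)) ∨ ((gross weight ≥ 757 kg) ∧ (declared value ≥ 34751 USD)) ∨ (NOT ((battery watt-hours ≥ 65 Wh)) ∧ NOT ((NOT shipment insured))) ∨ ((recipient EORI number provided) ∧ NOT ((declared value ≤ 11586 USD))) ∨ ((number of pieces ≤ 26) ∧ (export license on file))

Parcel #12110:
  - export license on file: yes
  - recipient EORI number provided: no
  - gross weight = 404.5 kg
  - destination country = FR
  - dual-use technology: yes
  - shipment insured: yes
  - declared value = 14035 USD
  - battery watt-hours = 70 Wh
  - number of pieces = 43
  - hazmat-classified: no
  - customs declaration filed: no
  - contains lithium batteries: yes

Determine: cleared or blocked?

Blocked

Atomic conditions:
  hazmat-classified: no → false
  contains lithium batteries: yes → true
  number of pieces > 20: 43 > 20 is true
  NOT contains lithium batteries: yes → false
  battery watt-hours ≥ 260 Wh: 70 ≥ 260 is false
  destination country = FR: FR == FR is true
  customs declaration filed: no → false
  dual-use technology: yes → true
  NOT export license on file: yes → false
  gross weight ≥ 757 kg: 404.5 ≥ 757 is false
  declared value ≥ 34751 USD: 14035 ≥ 34751 is false
  battery watt-hours ≥ 65 Wh: 70 ≥ 65 is true
  NOT shipment insured: yes → false
  recipient EORI number provided: no → false
  declared value ≤ 11586 USD: 14035 ≤ 11586 is false
  number of pieces ≤ 26: 43 ≤ 26 is false
  export license on file: yes → true
Combine:
[1.1] NOT false = true
[1.3] NOT true = false
[1] true AND true AND false = false
[2] false AND false = false
[3] true AND false = false
[4.1] NOT false = true
[4] true AND true AND false = false
[5] false AND false = false
[6.1] NOT true = false
[6.2] NOT false = true
[6] false AND true = false
[7.2] NOT false = true
[7] false AND true = false
[8] false AND true = false
[root] false OR false OR false OR false OR false OR false OR false OR false = false
Overall: false → blocked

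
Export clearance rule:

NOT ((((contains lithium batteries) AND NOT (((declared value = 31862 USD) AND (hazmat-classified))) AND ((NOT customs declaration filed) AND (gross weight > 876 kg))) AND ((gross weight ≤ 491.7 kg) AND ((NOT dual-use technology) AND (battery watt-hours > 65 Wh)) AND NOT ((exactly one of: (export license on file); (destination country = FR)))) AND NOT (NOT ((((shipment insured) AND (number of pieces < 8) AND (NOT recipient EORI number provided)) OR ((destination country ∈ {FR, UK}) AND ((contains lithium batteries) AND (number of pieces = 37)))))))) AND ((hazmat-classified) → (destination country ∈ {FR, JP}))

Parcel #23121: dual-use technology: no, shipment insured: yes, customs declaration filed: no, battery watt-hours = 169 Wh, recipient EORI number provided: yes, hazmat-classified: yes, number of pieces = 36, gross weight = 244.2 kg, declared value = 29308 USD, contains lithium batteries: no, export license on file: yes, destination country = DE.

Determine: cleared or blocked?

Atomic conditions:
  contains lithium batteries: no → false
  declared value = 31862 USD: 29308 == 31862 is false
  hazmat-classified: yes → true
  NOT customs declaration filed: no → true
  gross weight > 876 kg: 244.2 > 876 is false
  gross weight ≤ 491.7 kg: 244.2 ≤ 491.7 is true
  NOT dual-use technology: no → true
  battery watt-hours > 65 Wh: 169 > 65 is true
  export license on file: yes → true
  destination country = FR: DE == FR is false
  shipment insured: yes → true
  number of pieces < 8: 36 < 8 is false
  NOT recipient EORI number provided: yes → false
  destination country ∈ {FR, UK}: DE is not in the set → false
  number of pieces = 37: 36 == 37 is false
  destination country ∈ {FR, JP}: DE is not in the set → false
Combine:
[1.1.1.2.1] false AND true = false
[1.1.1.2] NOT false = true
[1.1.1.3] true AND false = false
[1.1.1] false AND true AND false = false
[1.1.2.2] true AND true = true
[1.1.2.3.1] exactly-one(true, false) = true
[1.1.2.3] NOT true = false
[1.1.2] true AND true AND false = false
[1.1.3.1.1.1] true AND false AND false = false
[1.1.3.1.1.2.2] false AND false = false
[1.1.3.1.1.2] false AND false = false
[1.1.3.1.1] false OR false = false
[1.1.3.1] NOT false = true
[1.1.3] NOT true = false
[1.1] false AND false AND false = false
[1] NOT false = true
[2] true → false = false
[root] true AND false = false
Overall: false → blocked

Blocked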